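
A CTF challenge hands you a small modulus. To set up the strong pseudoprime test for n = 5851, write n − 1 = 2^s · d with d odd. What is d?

2925

Halving: 5850 → 2925; 2925 is odd.
So 5850 = 2^1 · 2925.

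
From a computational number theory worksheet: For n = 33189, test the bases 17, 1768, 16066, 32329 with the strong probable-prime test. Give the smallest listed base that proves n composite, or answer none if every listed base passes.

n − 1 = 33188 = 2^2 · 8297, so s = 2 and d = 8297.
Base 17: x_0 = 17^8297 mod 33189 = 21473. x_0 is neither 1 nor 33188, so continue squaring. x_1 = 21473^2 mod 33189 = 28141. Reached i = s−1 = 1 without hitting −1: 17 is a Miller–Rabin witness and 33189 is composite.
Base 1768: x_0 = 1768^8297 mod 33189 = 28171. x_0 is neither 1 nor 33188, so continue squaring. x_1 = 28171^2 mod 33189 = 23062. Reached i = s−1 = 1 without hitting −1: 1768 is a Miller–Rabin witness and 33189 is composite.
Base 16066: x_0 = 16066^8297 mod 33189 = 32065. x_0 is neither 1 nor 33188, so continue squaring. x_1 = 32065^2 mod 33189 = 2194. Reached i = s−1 = 1 without hitting −1: 16066 is a Miller–Rabin witness and 33189 is composite.
Base 32329: x_0 = 32329^8297 mod 33189 = 10771. x_0 is neither 1 nor 33188, so continue squaring. x_1 = 10771^2 mod 33189 = 18886. Reached i = s−1 = 1 without hitting −1: 32329 is a Miller–Rabin witness and 33189 is composite.
The smallest witness among the given bases is 17.

17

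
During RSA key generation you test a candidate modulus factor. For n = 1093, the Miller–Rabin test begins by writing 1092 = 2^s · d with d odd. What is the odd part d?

273

Halving: 1092 → 546 → 273; 273 is odd.
So 1092 = 2^2 · 273.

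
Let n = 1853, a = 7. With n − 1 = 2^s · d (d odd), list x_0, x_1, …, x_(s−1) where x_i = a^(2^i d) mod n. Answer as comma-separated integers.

n − 1 = 1852 = 2^2 · 463, so s = 2 and d = 463.
x_0 = 7^463 mod 1853 = 1093.
x_1 = 1093^2 mod 1853 = 1317.

1093, 1317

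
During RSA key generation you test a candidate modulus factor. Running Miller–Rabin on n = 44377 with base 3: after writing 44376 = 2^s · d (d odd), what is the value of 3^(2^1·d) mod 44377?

42121

n − 1 = 44376 = 2^3 · 5547, so s = 3 and d = 5547.
x_0 = 3^5547 mod 44377 = 22713.
x_1 = 22713^2 mod 44377 = 42121.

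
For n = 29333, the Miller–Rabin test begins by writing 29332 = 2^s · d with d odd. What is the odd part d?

Halving: 29332 → 14666 → 7333; 7333 is odd.
So 29332 = 2^2 · 7333.

7333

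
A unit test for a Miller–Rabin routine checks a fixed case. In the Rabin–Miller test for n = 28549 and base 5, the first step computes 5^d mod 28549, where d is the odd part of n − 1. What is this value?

1

n − 1 = 28548 = 2^2 · 7137, so s = 2 and d = 7137.
5^7137 mod 28549 = 1.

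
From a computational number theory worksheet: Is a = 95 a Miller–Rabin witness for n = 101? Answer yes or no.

n − 1 = 100 = 2^2 · 25, so s = 2 and d = 25.
Repeated squaring mod 101: 95^1 ≡ 95, 95^2 ≡ 36, 95^4 ≡ 84, 95^8 ≡ 87, 95^16 ≡ 95.
25 = 16 + 8 + 1, so 95^25 ≡ 95·87·95 ≡ 1 (mod 101).
x_0 = 95^25 mod 101 = 1.
x_0 = 1, so 95 is not a witness.

no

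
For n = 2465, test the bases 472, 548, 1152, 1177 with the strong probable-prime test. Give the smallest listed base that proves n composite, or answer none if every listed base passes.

n − 1 = 2464 = 2^5 · 77, so s = 5 and d = 77.
Base 472: x_0 = 472^77 mod 2465 = 302. x_0 is neither 1 nor 2464, so continue squaring. x_1 = 302^2 mod 2465 = 2464. x_1 ≡ −1, so 472 is not a witness.
Base 548: x_0 = 548^77 mod 2465 = 1143. x_0 is neither 1 nor 2464, so continue squaring. x_1 = 1143^2 mod 2465 = 2464. x_1 ≡ −1, so 548 is not a witness.
Base 1152: x_0 = 1152^77 mod 2465 = 1322. x_0 is neither 1 nor 2464, so continue squaring. x_1 = 1322^2 mod 2465 = 2464. x_1 ≡ −1, so 1152 is not a witness.
Base 1177: x_0 = 1177^77 mod 2465 = 1177. x_0 is neither 1 nor 2464, so continue squaring. x_1 = 1177^2 mod 2465 = 2464. x_1 ≡ −1, so 1177 is not a witness.
No listed base is a witness for 2465.

none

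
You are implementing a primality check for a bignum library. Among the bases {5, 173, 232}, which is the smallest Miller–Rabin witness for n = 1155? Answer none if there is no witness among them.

n − 1 = 1154 = 2^1 · 577, so s = 1 and d = 577.
Base 5: x_0 = 5^577 mod 1155 = 740. x_0 ∉ {1, 1154} and s = 1, so 5 is a Miller–Rabin witness and 1155 is composite.
Base 173: x_0 = 173^577 mod 1155 = 68. x_0 ∉ {1, 1154} and s = 1, so 173 is a Miller–Rabin witness and 1155 is composite.
Base 232: x_0 = 232^577 mod 1155 = 232. x_0 ∉ {1, 1154} and s = 1, so 232 is a Miller–Rabin witness and 1155 is composite.
The smallest witness among the given bases is 5.

5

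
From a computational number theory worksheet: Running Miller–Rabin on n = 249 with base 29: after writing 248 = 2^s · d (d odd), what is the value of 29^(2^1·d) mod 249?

n − 1 = 248 = 2^3 · 31, so s = 3 and d = 31.
Repeated squaring mod 249: 29^1 ≡ 29, 29^2 ≡ 94, 29^4 ≡ 121, 29^8 ≡ 199, 29^16 ≡ 10.
31 = 16 + 8 + 4 + 2 + 1, so 29^31 ≡ 10·199·121·94·29 ≡ 158 (mod 249).
x_0 = 158.
x_1 = 158^2 mod 249 = 64.

64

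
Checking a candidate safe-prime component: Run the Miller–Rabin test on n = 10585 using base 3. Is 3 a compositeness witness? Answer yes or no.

no

n − 1 = 10584 = 2^3 · 1323, so s = 3 and d = 1323.
x_0 = 3^1323 mod 10585 = 8422.
x_0 is neither 1 nor 10584, so continue squaring.
x_1 = 8422^2 mod 10585 = 10584.
x_1 ≡ −1, so 3 is not a witness.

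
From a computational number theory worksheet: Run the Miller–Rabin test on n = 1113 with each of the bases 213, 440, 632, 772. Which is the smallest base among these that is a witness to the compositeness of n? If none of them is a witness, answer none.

213

n − 1 = 1112 = 2^3 · 139, so s = 3 and d = 139.
Base 213: x_0 = 213^139 mod 1113 = 213. x_0 is neither 1 nor 1112, so continue squaring. x_1 = 213^2 mod 1113 = 849. x_2 = 849^2 mod 1113 = 690. Reached i = s−1 = 2 without hitting −1: 213 is a Miller–Rabin witness and 1113 is composite.
Base 440: x_0 = 440^139 mod 1113 = 566. x_0 is neither 1 nor 1112, so continue squaring. x_1 = 566^2 mod 1113 = 925. x_2 = 925^2 mod 1113 = 841. Reached i = s−1 = 2 without hitting −1: 440 is a Miller–Rabin witness and 1113 is composite.
Base 632: x_0 = 632^139 mod 1113 = 842. x_0 is neither 1 nor 1112, so continue squaring. x_1 = 842^2 mod 1113 = 1096. x_2 = 1096^2 mod 1113 = 289. Reached i = s−1 = 2 without hitting −1: 632 is a Miller–Rabin witness and 1113 is composite.
Base 772: x_0 = 772^139 mod 1113 = 394. x_0 is neither 1 nor 1112, so continue squaring. x_1 = 394^2 mod 1113 = 529. x_2 = 529^2 mod 1113 = 478. Reached i = s−1 = 2 without hitting −1: 772 is a Miller–Rabin witness and 1113 is composite.
The smallest witness among the given bases is 213.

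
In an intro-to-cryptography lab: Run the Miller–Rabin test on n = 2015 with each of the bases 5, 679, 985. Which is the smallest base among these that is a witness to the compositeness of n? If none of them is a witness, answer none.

5

n − 1 = 2014 = 2^1 · 1007, so s = 1 and d = 1007.
Base 5: x_0 = 5^1007 mod 2015 = 645. x_0 ∉ {1, 2014} and s = 1, so 5 is a Miller–Rabin witness and 2015 is composite.
Base 679: x_0 = 679^1007 mod 2015 = 9. x_0 ∉ {1, 2014} and s = 1, so 679 is a Miller–Rabin witness and 2015 is composite.
Base 985: x_0 = 985^1007 mod 2015 = 1005. x_0 ∉ {1, 2014} and s = 1, so 985 is a Miller–Rabin witness and 2015 is composite.
The smallest witness among the given bases is 5.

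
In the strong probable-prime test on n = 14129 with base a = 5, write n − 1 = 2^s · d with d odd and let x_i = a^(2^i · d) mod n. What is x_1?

n − 1 = 14128 = 2^4 · 883, so s = 4 and d = 883.
x_0 = 5^883 mod 14129 = 9071.
x_1 = 9071^2 mod 14129 = 9874.

9874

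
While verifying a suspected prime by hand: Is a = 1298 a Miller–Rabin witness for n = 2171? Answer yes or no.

n − 1 = 2170 = 2^1 · 1085, so s = 1 and d = 1085.
x_0 = 1298^1085 mod 2171 = 1138.
x_0 ∉ {1, 2170} and s = 1, so 1298 is a Miller–Rabin witness and 2171 is composite.

yes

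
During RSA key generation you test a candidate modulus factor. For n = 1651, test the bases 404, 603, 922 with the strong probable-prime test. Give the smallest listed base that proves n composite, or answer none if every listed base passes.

404

n − 1 = 1650 = 2^1 · 825, so s = 1 and d = 825.
Base 404: x_0 = 404^825 mod 1651 = 391. x_0 ∉ {1, 1650} and s = 1, so 404 is a Miller–Rabin witness and 1651 is composite.
Base 603: x_0 = 603^825 mod 1651 = 1266. x_0 ∉ {1, 1650} and s = 1, so 603 is a Miller–Rabin witness and 1651 is composite.
Base 922: x_0 = 922^825 mod 1651 = 1000. x_0 ∉ {1, 1650} and s = 1, so 922 is a Miller–Rabin witness and 1651 is composite.
The smallest witness among the given bases is 404.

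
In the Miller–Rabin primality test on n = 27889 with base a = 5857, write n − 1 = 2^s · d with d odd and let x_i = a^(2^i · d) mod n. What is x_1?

n − 1 = 27888 = 2^4 · 1743, so s = 4 and d = 1743.
By repeated squaring, 5857^1743 ≡ 22713 (mod 27889).
x_0 = 22713.
x_1 = 22713^2 mod 27889 = 17536.

17536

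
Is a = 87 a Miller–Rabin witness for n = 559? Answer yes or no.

no

n − 1 = 558 = 2^1 · 279, so s = 1 and d = 279.
x_0 = 87^279 mod 559 = 1.
x_0 = 1, so 87 is not a witness.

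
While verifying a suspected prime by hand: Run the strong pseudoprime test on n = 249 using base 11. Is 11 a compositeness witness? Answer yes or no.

yes

n − 1 = 248 = 2^3 · 31, so s = 3 and d = 31.
x_0 = 11^31 mod 249 = 230.
x_0 is neither 1 nor 248, so continue squaring.
x_1 = 230^2 mod 249 = 112.
x_2 = 112^2 mod 249 = 94.
Reached i = s−1 = 2 without hitting −1: 11 is a Miller–Rabin witness and 249 is composite.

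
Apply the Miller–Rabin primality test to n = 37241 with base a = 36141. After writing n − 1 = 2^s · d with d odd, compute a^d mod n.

n − 1 = 37240 = 2^3 · 4655, so s = 3 and d = 4655.
36141^4655 mod 37241 = 1548.

1548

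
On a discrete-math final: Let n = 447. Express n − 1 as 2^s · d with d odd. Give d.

Halving: 446 → 223; 223 is odd.
So 446 = 2^1 · 223.

223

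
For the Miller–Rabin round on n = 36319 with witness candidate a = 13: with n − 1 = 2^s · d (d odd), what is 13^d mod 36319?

n − 1 = 36318 = 2^1 · 18159, so s = 1 and d = 18159.
13^18159 mod 36319 = 1.

1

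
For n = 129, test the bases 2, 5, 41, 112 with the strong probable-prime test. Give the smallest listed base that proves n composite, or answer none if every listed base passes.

n − 1 = 128 = 2^7 · 1, so s = 7 and d = 1.
Base 2: x_0 = 2^1 mod 129 = 2. x_0 is neither 1 nor 128, so continue squaring. x_1 = 2^2 mod 129 = 4. x_2 = 4^2 mod 129 = 16. x_3 = 16^2 mod 129 = 127. x_4 = 127^2 mod 129 = 4. x_5 = 4^2 mod 129 = 16. x_6 = 16^2 mod 129 = 127. Reached i = s−1 = 6 without hitting −1: 2 is a Miller–Rabin witness and 129 is composite.
Base 5: x_0 = 5^1 mod 129 = 5. x_0 is neither 1 nor 128, so continue squaring. x_1 = 5^2 mod 129 = 25. x_2 = 25^2 mod 129 = 109. x_3 = 109^2 mod 129 = 13. x_4 = 13^2 mod 129 = 40. x_5 = 40^2 mod 129 = 52. x_6 = 52^2 mod 129 = 124. Reached i = s−1 = 6 without hitting −1: 5 is a Miller–Rabin witness and 129 is composite.
Base 41: x_0 = 41^1 mod 129 = 41. x_0 is neither 1 nor 128, so continue squaring. x_1 = 41^2 mod 129 = 4. x_2 = 4^2 mod 129 = 16. x_3 = 16^2 mod 129 = 127. x_4 = 127^2 mod 129 = 4. x_5 = 4^2 mod 129 = 16. x_6 = 16^2 mod 129 = 127. Reached i = s−1 = 6 without hitting −1: 41 is a Miller–Rabin witness and 129 is composite.
Base 112: x_0 = 112^1 mod 129 = 112. x_0 is neither 1 nor 128, so continue squaring. x_1 = 112^2 mod 129 = 31. x_2 = 31^2 mod 129 = 58. x_3 = 58^2 mod 129 = 10. x_4 = 10^2 mod 129 = 100. x_5 = 100^2 mod 129 = 67. x_6 = 67^2 mod 129 = 103. Reached i = s−1 = 6 without hitting −1: 112 is a Miller–Rabin witness and 129 is composite.
The smallest witness among the given bases is 2.

2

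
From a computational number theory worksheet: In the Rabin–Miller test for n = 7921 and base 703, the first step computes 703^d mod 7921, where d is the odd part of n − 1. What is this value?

n − 1 = 7920 = 2^4 · 495, so s = 4 and d = 495.
703^495 mod 7921 = 3615.

3615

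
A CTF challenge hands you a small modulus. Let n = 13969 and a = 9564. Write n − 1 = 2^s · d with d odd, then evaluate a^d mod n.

n − 1 = 13968 = 2^4 · 873, so s = 4 and d = 873.
9564^873 mod 13969 = 12260.

12260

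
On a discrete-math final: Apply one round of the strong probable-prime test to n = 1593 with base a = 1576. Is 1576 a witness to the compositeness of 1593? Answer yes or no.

n − 1 = 1592 = 2^3 · 199, so s = 3 and d = 199.
x_0 = 1576^199 mod 1593 = 1198.
x_0 is neither 1 nor 1592, so continue squaring.
x_1 = 1198^2 mod 1593 = 1504.
x_2 = 1504^2 mod 1593 = 1549.
Reached i = s−1 = 2 without hitting −1: 1576 is a Miller–Rabin witness and 1593 is composite.

yes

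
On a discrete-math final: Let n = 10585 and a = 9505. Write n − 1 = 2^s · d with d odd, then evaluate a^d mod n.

7655

n − 1 = 10584 = 2^3 · 1323, so s = 3 and d = 1323.
Repeated squaring mod 10585: 9505^1 ≡ 9505, 9505^2 ≡ 2050, 9505^4 ≡ 255, 9505^8 ≡ 1515, 9505^16 ≡ 8865, 9505^32 ≡ 5185, 9505^64 ≡ 8910, 9505^128 ≡ 600, 9505^256 ≡ 110, 9505^512 ≡ 1515, 9505^1024 ≡ 8865.
1323 = 1024 + 256 + 32 + 8 + 2 + 1, so 9505^1323 ≡ 8865·110·5185·1515·2050·9505 ≡ 7655 (mod 10585).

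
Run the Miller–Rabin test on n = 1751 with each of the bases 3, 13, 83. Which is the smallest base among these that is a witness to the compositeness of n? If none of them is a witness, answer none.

n − 1 = 1750 = 2^1 · 875, so s = 1 and d = 875.
Base 3: x_0 = 3^875 mod 1751 = 1061. x_0 ∉ {1, 1750} and s = 1, so 3 is a Miller–Rabin witness and 1751 is composite.
Base 13: x_0 = 13^875 mod 1751 = 1415. x_0 ∉ {1, 1750} and s = 1, so 13 is a Miller–Rabin witness and 1751 is composite.
Base 83: x_0 = 83^875 mod 1751 = 1063. x_0 ∉ {1, 1750} and s = 1, so 83 is a Miller–Rabin witness and 1751 is composite.
The smallest witness among the given bases is 3.

3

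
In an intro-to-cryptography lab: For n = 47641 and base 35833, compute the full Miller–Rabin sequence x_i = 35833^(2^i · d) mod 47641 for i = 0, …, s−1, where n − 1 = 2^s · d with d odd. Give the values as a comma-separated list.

44846, 46542, 16776

n − 1 = 47640 = 2^3 · 5955, so s = 3 and d = 5955.
x_0 = 35833^5955 mod 47641 = 44846.
x_1 = 44846^2 mod 47641 = 46542.
x_2 = 46542^2 mod 47641 = 16776.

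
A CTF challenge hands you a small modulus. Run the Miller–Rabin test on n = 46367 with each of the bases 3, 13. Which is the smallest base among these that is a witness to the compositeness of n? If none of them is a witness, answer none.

3

n − 1 = 46366 = 2^1 · 23183, so s = 1 and d = 23183.
Base 3: x_0 = 3^23183 mod 46367 = 32545. x_0 ∉ {1, 46366} and s = 1, so 3 is a Miller–Rabin witness and 46367 is composite.
Base 13: x_0 = 13^23183 mod 46367 = 44994. x_0 ∉ {1, 46366} and s = 1, so 13 is a Miller–Rabin witness and 46367 is composite.
The smallest witness among the given bases is 3.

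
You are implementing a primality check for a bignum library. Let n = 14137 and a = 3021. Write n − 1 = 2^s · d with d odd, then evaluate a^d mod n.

n − 1 = 14136 = 2^3 · 1767, so s = 3 and d = 1767.
3021^1767 mod 14137 = 10005.

10005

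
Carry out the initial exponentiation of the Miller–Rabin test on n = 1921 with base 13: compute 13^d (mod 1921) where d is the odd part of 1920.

n − 1 = 1920 = 2^7 · 15, so s = 7 and d = 15.
13^15 mod 1921 = 1551.

1551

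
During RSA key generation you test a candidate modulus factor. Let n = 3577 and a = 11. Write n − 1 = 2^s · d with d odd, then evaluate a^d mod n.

n − 1 = 3576 = 2^3 · 447, so s = 3 and d = 447.
11^447 mod 3577 = 2416.

2416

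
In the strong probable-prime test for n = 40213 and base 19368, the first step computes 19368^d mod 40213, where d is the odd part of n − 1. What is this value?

n − 1 = 40212 = 2^2 · 10053, so s = 2 and d = 10053.
Repeated squaring mod 40213: 19368^1 ≡ 19368, 19368^2 ≡ 12560, 19368^4 ≡ 38214, 19368^8 ≡ 14914, 19368^16 ≡ 9293, 19368^32 ≡ 22538, 19368^64 ≡ 31041, 19368^128 ≡ 40201, 19368^256 ≡ 144, 19368^512 ≡ 20736, 19368^1024 ≡ 24300, 19368^2048 ≡ 2308, 19368^4096 ≡ 18748, 19368^8192 ≡ 25884.
10053 = 8192 + 1024 + 512 + 256 + 64 + 4 + 1, so 19368^10053 ≡ 25884·24300·20736·144·31041·38214·19368 ≡ 40212 (mod 40213).

40212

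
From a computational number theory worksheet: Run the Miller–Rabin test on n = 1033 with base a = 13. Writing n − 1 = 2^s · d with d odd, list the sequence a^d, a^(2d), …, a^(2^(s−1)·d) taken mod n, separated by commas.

n − 1 = 1032 = 2^3 · 129, so s = 3 and d = 129.
x_0 = 13^129 mod 1033 = 802.
x_1 = 802^2 mod 1033 = 678.
x_2 = 678^2 mod 1033 = 1032.

802, 678, 1032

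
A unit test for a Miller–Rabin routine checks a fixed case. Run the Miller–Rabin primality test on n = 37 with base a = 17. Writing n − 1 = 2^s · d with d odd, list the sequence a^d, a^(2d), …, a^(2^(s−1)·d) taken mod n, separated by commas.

6, 36

n − 1 = 36 = 2^2 · 9, so s = 2 and d = 9.
x_0 = 17^9 mod 37 = 6.
x_1 = 6^2 mod 37 = 36.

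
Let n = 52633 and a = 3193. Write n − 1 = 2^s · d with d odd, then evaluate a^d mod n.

9682

n − 1 = 52632 = 2^3 · 6579, so s = 3 and d = 6579.
3193^6579 mod 52633 = 9682.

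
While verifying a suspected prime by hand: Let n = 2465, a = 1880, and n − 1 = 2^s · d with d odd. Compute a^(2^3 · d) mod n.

n − 1 = 2464 = 2^5 · 77, so s = 5 and d = 77.
Repeated squaring mod 2465: 1880^1 ≡ 1880, 1880^2 ≡ 2055, 1880^4 ≡ 480, 1880^8 ≡ 1155, 1880^16 ≡ 460, 1880^32 ≡ 2075, 1880^64 ≡ 1735.
77 = 64 + 8 + 4 + 1, so 1880^77 ≡ 1735·1155·480·1880 ≡ 1915 (mod 2465).
x_0 = 1915.
x_1 = 1915^2 mod 2465 = 1770.
x_2 = 1770^2 mod 2465 = 2350.
x_3 = 2350^2 mod 2465 = 900.

900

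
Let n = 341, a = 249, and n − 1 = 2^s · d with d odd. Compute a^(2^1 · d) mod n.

n − 1 = 340 = 2^2 · 85, so s = 2 and d = 85.
x_0 = 249^85 mod 341 = 32.
x_1 = 32^2 mod 341 = 1.

1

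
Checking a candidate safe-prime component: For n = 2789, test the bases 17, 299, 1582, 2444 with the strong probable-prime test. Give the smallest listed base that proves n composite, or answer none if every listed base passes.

n − 1 = 2788 = 2^2 · 697, so s = 2 and d = 697.
Base 17: x_0 = 17^697 mod 2789 = 1. x_0 = 1, so 17 is not a witness.
Base 299: x_0 = 299^697 mod 2789 = 2622. x_0 is neither 1 nor 2788, so continue squaring. x_1 = 2622^2 mod 2789 = 2788. x_1 ≡ −1, so 299 is not a witness.
Base 1582: x_0 = 1582^697 mod 2789 = 1. x_0 = 1, so 1582 is not a witness.
Base 2444: x_0 = 2444^697 mod 2789 = 167. x_0 is neither 1 nor 2788, so continue squaring. x_1 = 167^2 mod 2789 = 2788. x_1 ≡ −1, so 2444 is not a witness.
No listed base is a witness for 2789.

none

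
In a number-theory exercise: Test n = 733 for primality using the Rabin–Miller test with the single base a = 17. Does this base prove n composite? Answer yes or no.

n − 1 = 732 = 2^2 · 183, so s = 2 and d = 183.
x_0 = 17^183 mod 733 = 732.
x_0 = 732 ≡ −1, so 17 is not a witness.

no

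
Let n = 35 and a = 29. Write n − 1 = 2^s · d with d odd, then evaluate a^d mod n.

29

n − 1 = 34 = 2^1 · 17, so s = 1 and d = 17.
Repeated squaring mod 35: 29^1 ≡ 29, 29^2 ≡ 1, 29^4 ≡ 1, 29^8 ≡ 1, 29^16 ≡ 1.
17 = 16 + 1, so 29^17 ≡ 1·29 ≡ 29 (mod 35).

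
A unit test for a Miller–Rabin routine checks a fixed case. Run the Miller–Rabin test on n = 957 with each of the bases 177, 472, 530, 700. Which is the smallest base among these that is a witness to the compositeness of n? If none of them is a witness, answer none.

177

n − 1 = 956 = 2^2 · 239, so s = 2 and d = 239.
Base 177: x_0 = 177^239 mod 957 = 606. x_0 is neither 1 nor 956, so continue squaring. x_1 = 606^2 mod 957 = 705. Reached i = s−1 = 1 without hitting −1: 177 is a Miller–Rabin witness and 957 is composite.
Base 472: x_0 = 472^239 mod 957 = 340. x_0 is neither 1 nor 956, so continue squaring. x_1 = 340^2 mod 957 = 760. Reached i = s−1 = 1 without hitting −1: 472 is a Miller–Rabin witness and 957 is composite.
Base 530: x_0 = 530^239 mod 957 = 50. x_0 is neither 1 nor 956, so continue squaring. x_1 = 50^2 mod 957 = 586. Reached i = s−1 = 1 without hitting −1: 530 is a Miller–Rabin witness and 957 is composite.
Base 700: x_0 = 700^239 mod 957 = 613. x_0 is neither 1 nor 956, so continue squaring. x_1 = 613^2 mod 957 = 625. Reached i = s−1 = 1 without hitting −1: 700 is a Miller–Rabin witness and 957 is composite.
The smallest witness among the given bases is 177.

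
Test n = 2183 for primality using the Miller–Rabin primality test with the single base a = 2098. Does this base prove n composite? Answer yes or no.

n − 1 = 2182 = 2^1 · 1091, so s = 1 and d = 1091.
Repeated squaring mod 2183: 2098^1 ≡ 2098, 2098^2 ≡ 676, 2098^4 ≡ 729, 2098^8 ≡ 972, 2098^16 ≡ 1728, 2098^32 ≡ 1823, 2098^64 ≡ 803, 2098^128 ≡ 824, 2098^256 ≡ 63, 2098^512 ≡ 1786, 2098^1024 ≡ 433.
1091 = 1024 + 64 + 2 + 1, so 2098^1091 ≡ 433·803·676·2098 ≡ 898 (mod 2183).
x_0 = 2098^1091 mod 2183 = 898.
x_0 ∉ {1, 2182} and s = 1, so 2098 is a Miller–Rabin witness and 2183 is composite.

yes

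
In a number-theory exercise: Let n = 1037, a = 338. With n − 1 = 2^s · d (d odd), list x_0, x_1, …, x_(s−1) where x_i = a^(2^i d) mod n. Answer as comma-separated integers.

281, 149

n − 1 = 1036 = 2^2 · 259, so s = 2 and d = 259.
x_0 = 338^259 mod 1037 = 281.
x_1 = 281^2 mod 1037 = 149.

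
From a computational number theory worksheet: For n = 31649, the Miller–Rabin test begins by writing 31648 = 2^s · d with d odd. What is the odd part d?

Halving: 31648 → 15824 → 7912 → 3956 → 1978 → 989; 989 is odd.
So 31648 = 2^5 · 989.

989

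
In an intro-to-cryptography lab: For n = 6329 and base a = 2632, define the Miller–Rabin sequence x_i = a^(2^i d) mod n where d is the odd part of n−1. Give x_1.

4110

n − 1 = 6328 = 2^3 · 791, so s = 3 and d = 791.
By repeated squaring, 2632^791 ≡ 5854 (mod 6329).
x_0 = 5854.
x_1 = 5854^2 mod 6329 = 4110.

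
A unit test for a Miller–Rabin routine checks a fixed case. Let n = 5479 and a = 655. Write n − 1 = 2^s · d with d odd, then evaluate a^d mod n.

n − 1 = 5478 = 2^1 · 2739, so s = 1 and d = 2739.
655^2739 mod 5479 = 5478.

5478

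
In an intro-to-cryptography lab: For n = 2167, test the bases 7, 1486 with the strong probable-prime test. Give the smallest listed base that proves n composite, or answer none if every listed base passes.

n − 1 = 2166 = 2^1 · 1083, so s = 1 and d = 1083.
Base 7: x_0 = 7^1083 mod 2167 = 1047. x_0 ∉ {1, 2166} and s = 1, so 7 is a Miller–Rabin witness and 2167 is composite.
Base 1486: x_0 = 1486^1083 mod 2167 = 1640. x_0 ∉ {1, 2166} and s = 1, so 1486 is a Miller–Rabin witness and 2167 is composite.
The smallest witness among the given bases is 7.

7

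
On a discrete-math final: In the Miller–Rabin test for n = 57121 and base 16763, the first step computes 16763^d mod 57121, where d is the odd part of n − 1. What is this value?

n − 1 = 57120 = 2^5 · 1785, so s = 5 and d = 1785.
Repeated squaring mod 57121: 16763^1 ≡ 16763, 16763^2 ≡ 19970, 16763^4 ≡ 39199, 16763^8 ≡ 6701, 16763^16 ≡ 6295, 16763^32 ≡ 42172, 16763^64 ≡ 15249, 16763^128 ≡ 49531, 16763^256 ≡ 30132, 16763^512 ≡ 56250, 16763^1024 ≡ 16068.
1785 = 1024 + 512 + 128 + 64 + 32 + 16 + 8 + 1, so 16763^1785 ≡ 16068·56250·49531·15249·42172·6295·6701·16763 ≡ 3347 (mod 57121).

3347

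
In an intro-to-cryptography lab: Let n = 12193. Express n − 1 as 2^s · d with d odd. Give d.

381

Halving: 12192 → 6096 → 3048 → 1524 → 762 → 381; 381 is odd.
So 12192 = 2^5 · 381.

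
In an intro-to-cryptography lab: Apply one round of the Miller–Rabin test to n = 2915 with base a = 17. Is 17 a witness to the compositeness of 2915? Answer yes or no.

n − 1 = 2914 = 2^1 · 1457, so s = 1 and d = 1457.
By repeated squaring, 17^1457 ≡ 547 (mod 2915).
x_0 = 17^1457 mod 2915 = 547.
x_0 ∉ {1, 2914} and s = 1, so 17 is a Miller–Rabin witness and 2915 is composite.

yes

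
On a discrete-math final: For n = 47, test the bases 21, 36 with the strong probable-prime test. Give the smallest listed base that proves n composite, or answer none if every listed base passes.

n − 1 = 46 = 2^1 · 23, so s = 1 and d = 23.
Base 21: x_0 = 21^23 mod 47 = 1. x_0 = 1, so 21 is not a witness.
Base 36: x_0 = 36^23 mod 47 = 1. x_0 = 1, so 36 is not a witness.
No listed base is a witness for 47.

none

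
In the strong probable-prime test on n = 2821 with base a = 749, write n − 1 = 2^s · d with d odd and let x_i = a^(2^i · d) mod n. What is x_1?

714

n − 1 = 2820 = 2^2 · 705, so s = 2 and d = 705.
x_0 = 749^705 mod 2821 = 931.
x_1 = 931^2 mod 2821 = 714.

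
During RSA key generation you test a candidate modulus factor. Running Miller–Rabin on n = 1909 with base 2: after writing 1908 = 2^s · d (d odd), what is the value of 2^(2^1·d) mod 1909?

n − 1 = 1908 = 2^2 · 477, so s = 2 and d = 477.
x_0 = 2^477 mod 1909 = 39.
x_1 = 39^2 mod 1909 = 1521.

1521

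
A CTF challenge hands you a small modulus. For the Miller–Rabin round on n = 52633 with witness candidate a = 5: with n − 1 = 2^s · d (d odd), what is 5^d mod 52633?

36770

n − 1 = 52632 = 2^3 · 6579, so s = 3 and d = 6579.
By repeated squaring, 5^6579 ≡ 36770 (mod 52633).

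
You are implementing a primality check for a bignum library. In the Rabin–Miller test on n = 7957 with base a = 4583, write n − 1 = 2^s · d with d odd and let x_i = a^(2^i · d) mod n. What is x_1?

n − 1 = 7956 = 2^2 · 1989, so s = 2 and d = 1989.
Repeated squaring mod 7957: 4583^1 ≡ 4583, 4583^2 ≡ 5366, 4583^4 ≡ 5530, 4583^8 ≡ 2149, 4583^16 ≡ 3141, 4583^32 ≡ 7158, 4583^64 ≡ 1841, 4583^128 ≡ 7556, 4583^256 ≡ 1661, 4583^512 ≡ 5799, 4583^1024 ≡ 2119.
1989 = 1024 + 512 + 256 + 128 + 64 + 4 + 1, so 4583^1989 ≡ 2119·5799·1661·7556·1841·5530·4583 ≡ 2116 (mod 7957).
x_0 = 2116.
x_1 = 2116^2 mod 7957 = 5622.

5622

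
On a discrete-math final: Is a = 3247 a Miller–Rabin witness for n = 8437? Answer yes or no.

yes

n − 1 = 8436 = 2^2 · 2109, so s = 2 and d = 2109.
x_0 = 3247^2109 mod 8437 = 4835.
x_0 is neither 1 nor 8436, so continue squaring.
x_1 = 4835^2 mod 8437 = 6735.
Reached i = s−1 = 1 without hitting −1: 3247 is a Miller–Rabin witness and 8437 is composite.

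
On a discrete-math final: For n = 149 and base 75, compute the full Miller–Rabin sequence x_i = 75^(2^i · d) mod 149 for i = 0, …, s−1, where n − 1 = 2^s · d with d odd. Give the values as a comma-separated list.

44, 148

n − 1 = 148 = 2^2 · 37, so s = 2 and d = 37.
x_0 = 75^37 mod 149 = 44.
x_1 = 44^2 mod 149 = 148.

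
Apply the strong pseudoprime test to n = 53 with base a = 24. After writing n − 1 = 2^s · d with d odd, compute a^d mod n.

1

n − 1 = 52 = 2^2 · 13, so s = 2 and d = 13.
Repeated squaring mod 53: 24^1 ≡ 24, 24^2 ≡ 46, 24^4 ≡ 49, 24^8 ≡ 16.
13 = 8 + 4 + 1, so 24^13 ≡ 16·49·24 ≡ 1 (mod 53).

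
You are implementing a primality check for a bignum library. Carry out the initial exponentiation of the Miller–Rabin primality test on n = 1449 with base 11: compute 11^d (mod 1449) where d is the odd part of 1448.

74

n − 1 = 1448 = 2^3 · 181, so s = 3 and d = 181.
Repeated squaring mod 1449: 11^1 ≡ 11, 11^2 ≡ 121, 11^4 ≡ 151, 11^8 ≡ 1066, 11^16 ≡ 340, 11^32 ≡ 1129, 11^64 ≡ 970, 11^128 ≡ 499.
181 = 128 + 32 + 16 + 4 + 1, so 11^181 ≡ 499·1129·340·151·11 ≡ 74 (mod 1449).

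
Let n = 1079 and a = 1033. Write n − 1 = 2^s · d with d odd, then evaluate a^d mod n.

778

n − 1 = 1078 = 2^1 · 539, so s = 1 and d = 539.
1033^539 mod 1079 = 778.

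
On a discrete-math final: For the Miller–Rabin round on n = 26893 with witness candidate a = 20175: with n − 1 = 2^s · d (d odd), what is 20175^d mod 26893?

n − 1 = 26892 = 2^2 · 6723, so s = 2 and d = 6723.
By repeated squaring, 20175^6723 ≡ 1485 (mod 26893).

1485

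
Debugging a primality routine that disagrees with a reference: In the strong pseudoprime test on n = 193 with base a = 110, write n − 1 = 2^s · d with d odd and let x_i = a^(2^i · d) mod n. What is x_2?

n − 1 = 192 = 2^6 · 3, so s = 6 and d = 3.
x_0 = 110^3 mod 193 = 72.
x_1 = 72^2 mod 193 = 166.
x_2 = 166^2 mod 193 = 150.

150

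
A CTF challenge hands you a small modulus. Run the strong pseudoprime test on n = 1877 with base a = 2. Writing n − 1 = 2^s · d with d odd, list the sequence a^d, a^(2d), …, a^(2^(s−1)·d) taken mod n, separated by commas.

n − 1 = 1876 = 2^2 · 469, so s = 2 and d = 469.
x_0 = 2^469 mod 1877 = 137.
x_1 = 137^2 mod 1877 = 1876.

137, 1876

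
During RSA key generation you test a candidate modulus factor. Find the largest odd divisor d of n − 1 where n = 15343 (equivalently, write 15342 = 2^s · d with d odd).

Halving: 15342 → 7671; 7671 is odd.
So 15342 = 2^1 · 7671.

7671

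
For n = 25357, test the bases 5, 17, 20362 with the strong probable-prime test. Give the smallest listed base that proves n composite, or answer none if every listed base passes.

n − 1 = 25356 = 2^2 · 6339, so s = 2 and d = 6339.
Base 5: x_0 = 5^6339 mod 25357 = 18163. x_0 is neither 1 nor 25356, so continue squaring. x_1 = 18163^2 mod 25357 = 25356. x_1 ≡ −1, so 5 is not a witness.
Base 17: x_0 = 17^6339 mod 25357 = 7194. x_0 is neither 1 nor 25356, so continue squaring. x_1 = 7194^2 mod 25357 = 25356. x_1 ≡ −1, so 17 is not a witness.
Base 20362: x_0 = 20362^6339 mod 25357 = 7194. x_0 is neither 1 nor 25356, so continue squaring. x_1 = 7194^2 mod 25357 = 25356. x_1 ≡ −1, so 20362 is not a witness.
No listed base is a witness for 25357.

none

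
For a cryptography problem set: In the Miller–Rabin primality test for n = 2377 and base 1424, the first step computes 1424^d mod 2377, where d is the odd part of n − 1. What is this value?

1668

n − 1 = 2376 = 2^3 · 297, so s = 3 and d = 297.
Repeated squaring mod 2377: 1424^1 ≡ 1424, 1424^2 ≡ 195, 1424^4 ≡ 2370, 1424^8 ≡ 49, 1424^16 ≡ 24, 1424^32 ≡ 576, 1424^64 ≡ 1373, 1424^128 ≡ 168, 1424^256 ≡ 2077.
297 = 256 + 32 + 8 + 1, so 1424^297 ≡ 2077·576·49·1424 ≡ 1668 (mod 2377).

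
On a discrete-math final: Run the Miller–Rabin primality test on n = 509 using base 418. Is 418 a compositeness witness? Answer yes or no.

n − 1 = 508 = 2^2 · 127, so s = 2 and d = 127.
x_0 = 418^127 mod 509 = 508.
x_0 = 508 ≡ −1, so 418 is not a witness.

no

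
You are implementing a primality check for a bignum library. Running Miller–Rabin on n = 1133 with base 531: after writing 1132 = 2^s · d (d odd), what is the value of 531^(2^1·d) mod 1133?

n − 1 = 1132 = 2^2 · 283, so s = 2 and d = 283.
x_0 = 531^283 mod 1133 = 1127.
x_1 = 1127^2 mod 1133 = 36.

36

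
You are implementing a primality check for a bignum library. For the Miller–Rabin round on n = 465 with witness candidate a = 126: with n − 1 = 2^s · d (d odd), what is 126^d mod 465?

n − 1 = 464 = 2^4 · 29, so s = 4 and d = 29.
126^29 mod 465 = 171.

171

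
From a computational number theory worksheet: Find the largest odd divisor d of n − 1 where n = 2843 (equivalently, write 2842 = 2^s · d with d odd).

1421

Halving: 2842 → 1421; 1421 is odd.
So 2842 = 2^1 · 1421.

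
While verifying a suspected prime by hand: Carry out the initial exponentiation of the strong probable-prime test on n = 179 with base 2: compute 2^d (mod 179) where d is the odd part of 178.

178

n − 1 = 178 = 2^1 · 89, so s = 1 and d = 89.
2^89 mod 179 = 178.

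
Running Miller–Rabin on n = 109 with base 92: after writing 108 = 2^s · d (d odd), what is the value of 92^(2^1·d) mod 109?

n − 1 = 108 = 2^2 · 27, so s = 2 and d = 27.
x_0 = 92^27 mod 109 = 76.
x_1 = 76^2 mod 109 = 108.

108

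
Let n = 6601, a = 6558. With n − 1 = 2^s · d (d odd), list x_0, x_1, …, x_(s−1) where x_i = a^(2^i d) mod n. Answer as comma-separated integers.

2715, 4509, 1

n − 1 = 6600 = 2^3 · 825, so s = 3 and d = 825.
x_0 = 6558^825 mod 6601 = 2715.
x_1 = 2715^2 mod 6601 = 4509.
x_2 = 4509^2 mod 6601 = 1.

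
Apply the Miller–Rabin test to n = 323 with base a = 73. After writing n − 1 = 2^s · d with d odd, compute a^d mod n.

n − 1 = 322 = 2^1 · 161, so s = 1 and d = 161.
Repeated squaring mod 323: 73^1 ≡ 73, 73^2 ≡ 161, 73^4 ≡ 81, 73^8 ≡ 101, 73^16 ≡ 188, 73^32 ≡ 137, 73^64 ≡ 35, 73^128 ≡ 256.
161 = 128 + 32 + 1, so 73^161 ≡ 256·137·73 ≡ 158 (mod 323).

158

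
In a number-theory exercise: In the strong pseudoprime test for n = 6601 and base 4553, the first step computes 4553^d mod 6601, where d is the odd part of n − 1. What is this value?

4829

n − 1 = 6600 = 2^3 · 825, so s = 3 and d = 825.
Repeated squaring mod 6601: 4553^1 ≡ 4553, 4553^2 ≡ 2669, 4553^4 ≡ 1082, 4553^8 ≡ 2347, 4553^16 ≡ 3175, 4553^32 ≡ 898, 4553^64 ≡ 1082, 4553^128 ≡ 2347, 4553^256 ≡ 3175, 4553^512 ≡ 898.
825 = 512 + 256 + 32 + 16 + 8 + 1, so 4553^825 ≡ 898·3175·898·3175·2347·4553 ≡ 4829 (mod 6601).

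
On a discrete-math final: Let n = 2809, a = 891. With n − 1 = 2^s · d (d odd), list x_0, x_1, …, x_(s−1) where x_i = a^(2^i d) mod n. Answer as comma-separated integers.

n − 1 = 2808 = 2^3 · 351, so s = 3 and d = 351.
x_0 = 891^351 mod 2809 = 2331.
x_1 = 2331^2 mod 2809 = 955.
x_2 = 955^2 mod 2809 = 1909.

2331, 955, 1909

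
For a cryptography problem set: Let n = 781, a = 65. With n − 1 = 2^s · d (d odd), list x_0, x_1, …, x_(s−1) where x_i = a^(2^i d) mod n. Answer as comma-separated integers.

n − 1 = 780 = 2^2 · 195, so s = 2 and d = 195.
x_0 = 65^195 mod 781 = 736.
x_1 = 736^2 mod 781 = 463.

736, 463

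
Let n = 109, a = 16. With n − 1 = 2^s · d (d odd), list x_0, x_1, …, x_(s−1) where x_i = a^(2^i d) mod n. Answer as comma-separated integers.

1, 1

n − 1 = 108 = 2^2 · 27, so s = 2 and d = 27.
x_0 = 16^27 mod 109 = 1.
x_1 = 1^2 mod 109 = 1.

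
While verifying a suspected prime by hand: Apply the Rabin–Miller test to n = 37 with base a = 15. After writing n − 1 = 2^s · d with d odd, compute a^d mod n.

31

n − 1 = 36 = 2^2 · 9, so s = 2 and d = 9.
15^9 mod 37 = 31.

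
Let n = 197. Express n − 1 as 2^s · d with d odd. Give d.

Halving: 196 → 98 → 49; 49 is odd.
So 196 = 2^2 · 49.

49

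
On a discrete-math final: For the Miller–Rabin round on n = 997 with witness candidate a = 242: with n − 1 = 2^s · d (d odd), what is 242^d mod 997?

836

n − 1 = 996 = 2^2 · 249, so s = 2 and d = 249.
242^249 mod 997 = 836.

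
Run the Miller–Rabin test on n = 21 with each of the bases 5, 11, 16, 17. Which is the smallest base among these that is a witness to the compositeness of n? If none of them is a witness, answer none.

n − 1 = 20 = 2^2 · 5, so s = 2 and d = 5.
Base 5: x_0 = 5^5 mod 21 = 17. x_0 is neither 1 nor 20, so continue squaring. x_1 = 17^2 mod 21 = 16. Reached i = s−1 = 1 without hitting −1: 5 is a Miller–Rabin witness and 21 is composite.
Base 11: x_0 = 11^5 mod 21 = 2. x_0 is neither 1 nor 20, so continue squaring. x_1 = 2^2 mod 21 = 4. Reached i = s−1 = 1 without hitting −1: 11 is a Miller–Rabin witness and 21 is composite.
Base 16: x_0 = 16^5 mod 21 = 4. x_0 is neither 1 nor 20, so continue squaring. x_1 = 4^2 mod 21 = 16. Reached i = s−1 = 1 without hitting −1: 16 is a Miller–Rabin witness and 21 is composite.
Base 17: x_0 = 17^5 mod 21 = 5. x_0 is neither 1 nor 20, so continue squaring. x_1 = 5^2 mod 21 = 4. Reached i = s−1 = 1 without hitting −1: 17 is a Miller–Rabin witness and 21 is composite.
The smallest witness among the given bases is 5.

5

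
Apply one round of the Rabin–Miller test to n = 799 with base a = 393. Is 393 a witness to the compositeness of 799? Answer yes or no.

yes

n − 1 = 798 = 2^1 · 399, so s = 1 and d = 399.
x_0 = 393^399 mod 799 = 145.
x_0 ∉ {1, 798} and s = 1, so 393 is a Miller–Rabin witness and 799 is composite.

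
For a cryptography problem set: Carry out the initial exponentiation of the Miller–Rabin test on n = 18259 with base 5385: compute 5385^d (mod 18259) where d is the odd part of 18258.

n − 1 = 18258 = 2^1 · 9129, so s = 1 and d = 9129.
Repeated squaring mod 18259: 5385^1 ≡ 5385, 5385^2 ≡ 2933, 5385^4 ≡ 2500, 5385^8 ≡ 5422, 5385^16 ≡ 1094, 5385^32 ≡ 10001, 5385^64 ≡ 15458, 5385^128 ≡ 12490, 5385^256 ≡ 13463, 5385^512 ≡ 13535, 5385^1024 ≡ 3678, 5385^2048 ≡ 16024, 5385^4096 ≡ 10518, 5385^8192 ≡ 15302.
9129 = 8192 + 512 + 256 + 128 + 32 + 8 + 1, so 5385^9129 ≡ 15302·13535·13463·12490·10001·5422·5385 ≡ 5452 (mod 18259).

5452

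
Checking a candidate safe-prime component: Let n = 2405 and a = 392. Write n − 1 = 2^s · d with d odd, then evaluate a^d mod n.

1367

n − 1 = 2404 = 2^2 · 601, so s = 2 and d = 601.
392^601 mod 2405 = 1367.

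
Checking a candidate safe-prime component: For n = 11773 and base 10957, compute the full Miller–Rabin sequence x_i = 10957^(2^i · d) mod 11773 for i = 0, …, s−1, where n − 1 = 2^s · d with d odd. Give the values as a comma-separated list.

n − 1 = 11772 = 2^2 · 2943, so s = 2 and d = 2943.
x_0 = 10957^2943 mod 11773 = 9244.
x_1 = 9244^2 mod 11773 = 3102.

9244, 3102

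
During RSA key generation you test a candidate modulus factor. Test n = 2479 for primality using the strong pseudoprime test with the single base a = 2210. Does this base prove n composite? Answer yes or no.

no

n − 1 = 2478 = 2^1 · 1239, so s = 1 and d = 1239.
By repeated squaring, 2210^1239 ≡ 2478 (mod 2479).
x_0 = 2210^1239 mod 2479 = 2478.
x_0 = 2478 ≡ −1, so 2210 is not a witness.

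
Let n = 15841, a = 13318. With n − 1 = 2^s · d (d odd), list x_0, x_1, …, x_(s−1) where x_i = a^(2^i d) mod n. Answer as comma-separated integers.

1, 1, 1, 1, 1

n − 1 = 15840 = 2^5 · 495, so s = 5 and d = 495.
x_0 = 13318^495 mod 15841 = 1.
x_1 = 1^2 mod 15841 = 1.
x_2 = 1^2 mod 15841 = 1.
x_3 = 1^2 mod 15841 = 1.
x_4 = 1^2 mod 15841 = 1.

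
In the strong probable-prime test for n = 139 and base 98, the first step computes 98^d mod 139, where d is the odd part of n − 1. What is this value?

n − 1 = 138 = 2^1 · 69, so s = 1 and d = 69.
98^69 mod 139 = 138.

138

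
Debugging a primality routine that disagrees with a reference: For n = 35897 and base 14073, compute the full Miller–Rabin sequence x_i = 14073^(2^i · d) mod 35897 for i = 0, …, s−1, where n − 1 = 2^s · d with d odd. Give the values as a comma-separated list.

n − 1 = 35896 = 2^3 · 4487, so s = 3 and d = 4487.
x_0 = 14073^4487 mod 35897 = 23615.
x_1 = 23615^2 mod 35897 = 8330.
x_2 = 8330^2 mod 35897 = 35896.

23615, 8330, 35896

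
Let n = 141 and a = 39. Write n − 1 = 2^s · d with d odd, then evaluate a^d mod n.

n − 1 = 140 = 2^2 · 35, so s = 2 and d = 35.
39^35 mod 141 = 33.

33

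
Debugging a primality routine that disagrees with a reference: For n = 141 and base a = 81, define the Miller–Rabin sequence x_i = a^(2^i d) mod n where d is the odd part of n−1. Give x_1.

81

n − 1 = 140 = 2^2 · 35, so s = 2 and d = 35.
x_0 = 81^35 mod 141 = 9.
x_1 = 9^2 mod 141 = 81.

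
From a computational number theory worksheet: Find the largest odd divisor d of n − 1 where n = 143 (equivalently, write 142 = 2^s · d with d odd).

71

Halving: 142 → 71; 71 is odd.
So 142 = 2^1 · 71.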